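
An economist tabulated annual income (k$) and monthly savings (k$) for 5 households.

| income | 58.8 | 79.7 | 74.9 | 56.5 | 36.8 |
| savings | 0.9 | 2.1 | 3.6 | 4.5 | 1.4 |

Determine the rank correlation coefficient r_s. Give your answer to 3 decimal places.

Rank income: 3, 5, 4, 2, 1
Rank savings: 1, 3, 4, 5, 2
d = rank(income) − rank(savings): 2, 2, 0, -3, -1; Σd² = 18
ρ = 1 − 6Σd² / [n(n²−1)] = 1 − 6×18 / (5×24) = 1 − 108/120 ≈ 0.100

0.100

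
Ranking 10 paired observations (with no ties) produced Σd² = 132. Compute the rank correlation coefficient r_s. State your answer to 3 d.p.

0.200

ρ = 1 − 6Σd² / [n(n²−1)] = 1 − 6×132 / (10×99)
  = 1 − 792/990 = 1 − 0.8000 ≈ 0.200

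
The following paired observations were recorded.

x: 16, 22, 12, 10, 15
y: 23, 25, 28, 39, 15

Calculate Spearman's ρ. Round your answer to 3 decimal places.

-0.600

Rank x: 4, 5, 2, 1, 3
Rank y: 2, 3, 4, 5, 1
d = rank(x) − rank(y): 2, 2, -2, -4, 2; Σd² = 32
ρ = 1 − 6Σd² / [n(n²−1)] = 1 − 6×32 / (5×24) = 1 − 192/120 ≈ -0.600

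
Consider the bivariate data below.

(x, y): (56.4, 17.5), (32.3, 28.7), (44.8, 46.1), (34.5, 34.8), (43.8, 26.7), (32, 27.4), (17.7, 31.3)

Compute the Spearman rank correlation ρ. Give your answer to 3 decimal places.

Rank x: 7, 3, 6, 4, 5, 2, 1
Rank y: 1, 4, 7, 6, 2, 3, 5
d = rank(x) − rank(y): 6, -1, -1, -2, 3, -1, -4; Σd² = 68
ρ = 1 − 6Σd² / [n(n²−1)] = 1 − 6×68 / (7×48) = 1 − 408/336 ≈ -0.214

-0.214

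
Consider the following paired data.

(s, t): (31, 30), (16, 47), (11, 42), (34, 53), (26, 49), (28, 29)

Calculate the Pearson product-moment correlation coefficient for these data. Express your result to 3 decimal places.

n = 6, Σs = 146, Σt = 250, Σs² = 3954, Σt² = 10924, Σst = 6032
nΣst − ΣsΣt = 36192 − 36500 = -308
nΣs² − (Σs)² = 23724 − 21316 = 2408; nΣt² − (Σt)² = 65544 − 62500 = 3044
r = -308 / √(2408 × 3044) = -308 / 2707.3884 ≈ -0.114

-0.114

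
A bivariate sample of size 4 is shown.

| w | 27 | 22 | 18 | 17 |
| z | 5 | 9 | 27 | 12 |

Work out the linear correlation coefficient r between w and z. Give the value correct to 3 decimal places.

-0.687

n = 4, Σw = 84, Σz = 53, Σw² = 1826, Σz² = 979, Σwz = 1023
nΣwz − ΣwΣz = 4092 − 4452 = -360
nΣw² − (Σw)² = 7304 − 7056 = 248; nΣz² − (Σz)² = 3916 − 2809 = 1107
r = -360 / √(248 × 1107) = -360 / 523.9618 ≈ -0.687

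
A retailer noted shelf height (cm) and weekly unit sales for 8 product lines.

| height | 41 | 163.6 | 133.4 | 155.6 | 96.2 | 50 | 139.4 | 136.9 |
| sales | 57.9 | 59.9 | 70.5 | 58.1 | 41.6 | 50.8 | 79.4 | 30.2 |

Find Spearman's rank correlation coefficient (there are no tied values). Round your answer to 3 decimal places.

0.429

Rank height: 1, 8, 4, 7, 3, 2, 6, 5
Rank sales: 4, 6, 7, 5, 2, 3, 8, 1
d = rank(height) − rank(sales): -3, 2, -3, 2, 1, -1, -2, 4; Σd² = 48
ρ = 1 − 6Σd² / [n(n²−1)] = 1 − 6×48 / (8×63) = 1 − 288/504 ≈ 0.429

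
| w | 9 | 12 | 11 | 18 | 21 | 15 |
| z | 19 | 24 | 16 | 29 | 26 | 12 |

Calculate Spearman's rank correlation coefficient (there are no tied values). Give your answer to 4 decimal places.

Rank w: 1, 3, 2, 5, 6, 4
Rank z: 3, 4, 2, 6, 5, 1
d = rank(w) − rank(z): -2, -1, 0, -1, 1, 3; Σd² = 16
ρ = 1 − 6Σd² / [n(n²−1)] = 1 − 6×16 / (6×35) = 1 − 96/210 ≈ 0.5429

0.5429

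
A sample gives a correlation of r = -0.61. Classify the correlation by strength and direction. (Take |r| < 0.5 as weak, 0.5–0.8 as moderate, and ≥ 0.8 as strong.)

r = -0.61 < 0 so the relationship is negative.
|r| = 0.61, which falls in the moderate range.

moderate negative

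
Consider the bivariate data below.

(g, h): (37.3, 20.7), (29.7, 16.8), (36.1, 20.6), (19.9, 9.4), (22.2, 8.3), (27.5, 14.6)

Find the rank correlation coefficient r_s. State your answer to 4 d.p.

Rank g: 6, 4, 5, 1, 2, 3
Rank h: 6, 4, 5, 2, 1, 3
d = rank(g) − rank(h): 0, 0, 0, -1, 1, 0; Σd² = 2
ρ = 1 − 6Σd² / [n(n²−1)] = 1 − 6×2 / (6×35) = 1 − 12/210 ≈ 0.9429

0.9429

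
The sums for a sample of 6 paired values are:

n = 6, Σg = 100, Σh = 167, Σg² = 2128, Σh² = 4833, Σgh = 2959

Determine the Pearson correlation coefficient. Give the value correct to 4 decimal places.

0.6016

r = (nΣgh − ΣgΣh) / √[(nΣg² − (Σg)²)(nΣh² − (Σh)²)]
Numerator: 6×2959 − 100×167 = 1054
Denominator: √[(12768 − 10000)(28998 − 27889)] = √[2768 × 1109] = 1752.0594
r = 1054 / 1752.0594 ≈ 0.6016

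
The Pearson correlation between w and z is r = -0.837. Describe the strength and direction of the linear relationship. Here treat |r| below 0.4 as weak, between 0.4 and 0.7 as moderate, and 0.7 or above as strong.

r = -0.837 < 0 so the relationship is negative.
|r| = 0.837, which falls in the strong range.

strong negative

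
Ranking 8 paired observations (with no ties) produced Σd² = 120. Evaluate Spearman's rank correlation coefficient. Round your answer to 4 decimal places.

ρ = 1 − 6Σd² / [n(n²−1)] = 1 − 6×120 / (8×63)
  = 1 − 720/504 = 1 − 1.42857 ≈ -0.4286

-0.4286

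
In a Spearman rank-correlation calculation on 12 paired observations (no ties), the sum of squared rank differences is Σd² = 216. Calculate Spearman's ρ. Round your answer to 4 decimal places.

ρ = 1 − 6Σd² / [n(n²−1)] = 1 − 6×216 / (12×143)
  = 1 − 1296/1716 = 1 − 0.75524 ≈ 0.2448

0.2448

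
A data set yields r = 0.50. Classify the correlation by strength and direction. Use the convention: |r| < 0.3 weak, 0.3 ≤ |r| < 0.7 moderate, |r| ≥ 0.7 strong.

moderate positive

r = 0.50 > 0 so the relationship is positive.
|r| = 0.50, which falls in the moderate range.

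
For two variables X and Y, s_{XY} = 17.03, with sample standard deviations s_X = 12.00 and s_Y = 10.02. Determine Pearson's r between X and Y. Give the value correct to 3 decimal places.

0.142

r = Cov(X,Y) / (s_X · s_Y) = 17.03 / (12.00 × 10.02)
  = 17.03 / 120.2400 ≈ 0.142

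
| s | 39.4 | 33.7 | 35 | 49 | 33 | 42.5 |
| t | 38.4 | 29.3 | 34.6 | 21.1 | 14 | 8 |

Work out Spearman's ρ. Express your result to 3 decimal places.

Rank s: 4, 2, 3, 6, 1, 5
Rank t: 6, 4, 5, 3, 2, 1
d = rank(s) − rank(t): -2, -2, -2, 3, -1, 4; Σd² = 38
ρ = 1 − 6Σd² / [n(n²−1)] = 1 − 6×38 / (6×35) = 1 − 228/210 ≈ -0.086

-0.086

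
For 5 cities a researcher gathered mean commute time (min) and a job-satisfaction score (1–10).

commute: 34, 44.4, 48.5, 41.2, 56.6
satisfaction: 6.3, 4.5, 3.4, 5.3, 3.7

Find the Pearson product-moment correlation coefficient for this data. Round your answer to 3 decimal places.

-0.901

n = 5, Σx = 224.7, Σy = 23.2, Σx² = 10380.61, Σy² = 113.28, Σxy = 1006.68
nΣxy − ΣxΣy = 5033.4 − 5213.04 = -179.64
nΣx² − (Σx)² = 51903.05 − 50490.09 = 1412.96; nΣy² − (Σy)² = 566.4 − 538.24 = 28.16
r = -179.64 / √(1412.96 × 28.16) = -179.64 / 199.4717 ≈ -0.901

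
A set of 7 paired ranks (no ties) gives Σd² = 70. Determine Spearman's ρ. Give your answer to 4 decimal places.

ρ = 1 − 6Σd² / [n(n²−1)] = 1 − 6×70 / (7×48)
  = 1 − 420/336 = 1 − 1.25000 ≈ -0.2500

-0.2500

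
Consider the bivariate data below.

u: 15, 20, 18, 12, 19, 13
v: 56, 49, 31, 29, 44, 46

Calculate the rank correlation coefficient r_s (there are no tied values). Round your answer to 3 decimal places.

0.371

Rank u: 3, 6, 4, 1, 5, 2
Rank v: 6, 5, 2, 1, 3, 4
d = rank(u) − rank(v): -3, 1, 2, 0, 2, -2; Σd² = 22
ρ = 1 − 6Σd² / [n(n²−1)] = 1 − 6×22 / (6×35) = 1 − 132/210 ≈ 0.371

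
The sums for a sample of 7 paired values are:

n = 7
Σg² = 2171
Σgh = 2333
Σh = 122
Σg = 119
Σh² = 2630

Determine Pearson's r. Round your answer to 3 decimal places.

0.949

r = (nΣgh − ΣgΣh) / √[(nΣg² − (Σg)²)(nΣh² − (Σh)²)]
Numerator: 7×2333 − 119×122 = 1813
Denominator: √[(15197 − 14161)(18410 − 14884)] = √[1036 × 3526] = 1911.2655
r = 1813 / 1911.2655 ≈ 0.949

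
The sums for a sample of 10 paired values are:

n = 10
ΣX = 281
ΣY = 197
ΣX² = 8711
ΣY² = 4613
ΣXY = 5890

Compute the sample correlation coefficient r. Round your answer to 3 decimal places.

0.459

r = (nΣXY − ΣXΣY) / √[(nΣX² − (ΣX)²)(nΣY² − (ΣY)²)]
Numerator: 10×5890 − 281×197 = 3543
Denominator: √[(87110 − 78961)(46130 − 38809)] = √[8149 × 7321] = 7723.9128
r = 3543 / 7723.9128 ≈ 0.459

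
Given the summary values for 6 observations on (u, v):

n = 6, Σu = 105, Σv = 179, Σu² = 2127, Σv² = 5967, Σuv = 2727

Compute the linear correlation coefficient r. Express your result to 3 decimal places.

-0.952

r = (nΣuv − ΣuΣv) / √[(nΣu² − (Σu)²)(nΣv² − (Σv)²)]
Numerator: 6×2727 − 105×179 = -2433
Denominator: √[(12762 − 11025)(35802 − 32041)] = √[1737 × 3761] = 2555.9454
r = -2433 / 2555.9454 ≈ -0.952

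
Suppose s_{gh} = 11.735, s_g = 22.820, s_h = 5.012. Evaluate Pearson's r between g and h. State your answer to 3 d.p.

0.103

r = Cov(g,h) / (s_g · s_h) = 11.735 / (22.820 × 5.012)
  = 11.735 / 114.3738 ≈ 0.103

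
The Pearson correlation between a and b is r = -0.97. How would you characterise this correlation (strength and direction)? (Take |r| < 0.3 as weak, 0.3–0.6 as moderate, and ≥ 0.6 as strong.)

strong negative

r = -0.97 < 0 so the relationship is negative.
|r| = 0.97, which falls in the strong range.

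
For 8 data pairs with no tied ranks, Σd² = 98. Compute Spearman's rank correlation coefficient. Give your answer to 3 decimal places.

-0.167

ρ = 1 − 6Σd² / [n(n²−1)] = 1 − 6×98 / (8×63)
  = 1 − 588/504 = 1 − 1.1667 ≈ -0.167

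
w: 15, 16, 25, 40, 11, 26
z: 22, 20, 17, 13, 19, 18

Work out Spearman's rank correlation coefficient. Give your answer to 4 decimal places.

-0.7714

Rank w: 2, 3, 4, 6, 1, 5
Rank z: 6, 5, 2, 1, 4, 3
d = rank(w) − rank(z): -4, -2, 2, 5, -3, 2; Σd² = 62
ρ = 1 − 6Σd² / [n(n²−1)] = 1 − 6×62 / (6×35) = 1 − 372/210 ≈ -0.7714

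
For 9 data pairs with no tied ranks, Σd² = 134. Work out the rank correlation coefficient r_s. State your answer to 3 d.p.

ρ = 1 − 6Σd² / [n(n²−1)] = 1 − 6×134 / (9×80)
  = 1 − 804/720 = 1 − 1.1167 ≈ -0.117

-0.117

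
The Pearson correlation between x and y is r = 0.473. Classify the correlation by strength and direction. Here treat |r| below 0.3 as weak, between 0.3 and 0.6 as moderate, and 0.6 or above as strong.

r = 0.473 > 0 so the relationship is positive.
|r| = 0.473, which falls in the moderate range.

moderate positive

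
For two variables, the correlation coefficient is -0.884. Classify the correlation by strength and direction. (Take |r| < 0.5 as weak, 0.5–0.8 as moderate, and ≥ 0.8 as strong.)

r = -0.884 < 0 so the relationship is negative.
|r| = 0.884, which falls in the strong range.

strong negative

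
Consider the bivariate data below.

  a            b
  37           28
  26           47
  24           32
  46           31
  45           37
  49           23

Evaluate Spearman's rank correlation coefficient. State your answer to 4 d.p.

-0.6000

Rank a: 3, 2, 1, 5, 4, 6
Rank b: 2, 6, 4, 3, 5, 1
d = rank(a) − rank(b): 1, -4, -3, 2, -1, 5; Σd² = 56
ρ = 1 − 6Σd² / [n(n²−1)] = 1 − 6×56 / (6×35) = 1 − 336/210 ≈ -0.6000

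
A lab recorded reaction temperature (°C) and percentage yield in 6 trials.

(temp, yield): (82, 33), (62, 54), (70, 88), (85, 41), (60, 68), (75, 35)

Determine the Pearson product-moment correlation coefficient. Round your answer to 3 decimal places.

-0.607

n = 6, Σx = 434, Σy = 319, Σx² = 31918, Σy² = 19279, Σxy = 22404
nΣxy − ΣxΣy = 134424 − 138446 = -4022
nΣx² − (Σx)² = 191508 − 188356 = 3152; nΣy² − (Σy)² = 115674 − 101761 = 13913
r = -4022 / √(3152 × 13913) = -4022 / 6622.2184 ≈ -0.607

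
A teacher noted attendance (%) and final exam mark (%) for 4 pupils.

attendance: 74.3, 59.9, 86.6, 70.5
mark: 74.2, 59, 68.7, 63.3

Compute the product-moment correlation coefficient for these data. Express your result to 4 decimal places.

n = 4, Σx = 291.3, Σy = 265.2, Σx² = 21578.31, Σy² = 17713.22, Σxy = 19459.23
nΣxy − ΣxΣy = 77836.92 − 77252.76 = 584.16
nΣx² − (Σx)² = 86313.24 − 84855.69 = 1457.55; nΣy² − (Σy)² = 70852.88 − 70331.04 = 521.84
r = 584.16 / √(1457.55 × 521.84) = 584.16 / 872.1284 ≈ 0.6698

0.6698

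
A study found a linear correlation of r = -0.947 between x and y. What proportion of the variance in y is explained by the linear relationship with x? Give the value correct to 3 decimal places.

r² = (-0.947)² = 0.897

0.897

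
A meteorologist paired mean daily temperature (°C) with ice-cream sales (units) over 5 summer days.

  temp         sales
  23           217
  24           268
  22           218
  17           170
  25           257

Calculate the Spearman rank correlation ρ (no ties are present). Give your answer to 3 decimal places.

Rank temp: 3, 4, 2, 1, 5
Rank sales: 2, 5, 3, 1, 4
d = rank(temp) − rank(sales): 1, -1, -1, 0, 1; Σd² = 4
ρ = 1 − 6Σd² / [n(n²−1)] = 1 − 6×4 / (5×24) = 1 − 24/120 ≈ 0.800

0.800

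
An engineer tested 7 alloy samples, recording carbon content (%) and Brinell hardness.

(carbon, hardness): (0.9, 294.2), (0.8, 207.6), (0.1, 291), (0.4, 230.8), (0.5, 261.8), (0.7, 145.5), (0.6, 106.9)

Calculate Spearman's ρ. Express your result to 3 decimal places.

Rank carbon: 7, 6, 1, 2, 3, 5, 4
Rank hardness: 7, 3, 6, 4, 5, 2, 1
d = rank(carbon) − rank(hardness): 0, 3, -5, -2, -2, 3, 3; Σd² = 60
ρ = 1 − 6Σd² / [n(n²−1)] = 1 − 6×60 / (7×48) = 1 − 360/336 ≈ -0.071

-0.071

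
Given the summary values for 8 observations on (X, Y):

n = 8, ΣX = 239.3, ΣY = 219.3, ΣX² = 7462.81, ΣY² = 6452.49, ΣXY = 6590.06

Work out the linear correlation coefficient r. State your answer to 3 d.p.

0.083

r = (nΣXY − ΣXΣY) / √[(nΣX² − (ΣX)²)(nΣY² − (ΣY)²)]
Numerator: 8×6590.06 − 239.3×219.3 = 241.99
Denominator: √[(59702.48 − 57264.49)(51619.92 − 48092.49)] = √[2437.99 × 3527.43] = 2932.5482
r = 241.99 / 2932.5482 ≈ 0.083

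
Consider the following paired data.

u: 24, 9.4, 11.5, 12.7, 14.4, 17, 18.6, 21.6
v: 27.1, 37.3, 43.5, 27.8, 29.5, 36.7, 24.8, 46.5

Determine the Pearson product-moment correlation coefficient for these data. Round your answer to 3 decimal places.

n = 8, Σu = 129.2, Σv = 273.2, Σu² = 2266.78, Σv² = 9785.22, Σuv = 4368.71
nΣuv − ΣuΣv = 34949.68 − 35297.44 = -347.76
nΣu² − (Σu)² = 18134.24 − 16692.64 = 1441.6; nΣv² − (Σv)² = 78281.76 − 74638.24 = 3643.52
r = -347.76 / √(1441.6 × 3643.52) = -347.76 / 2291.8330 ≈ -0.152

-0.152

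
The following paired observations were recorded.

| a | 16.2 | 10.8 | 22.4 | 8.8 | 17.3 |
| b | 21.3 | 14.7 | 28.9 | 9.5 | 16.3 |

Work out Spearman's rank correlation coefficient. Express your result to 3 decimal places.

Rank a: 3, 2, 5, 1, 4
Rank b: 4, 2, 5, 1, 3
d = rank(a) − rank(b): -1, 0, 0, 0, 1; Σd² = 2
ρ = 1 − 6Σd² / [n(n²−1)] = 1 − 6×2 / (5×24) = 1 − 12/120 ≈ 0.900

0.900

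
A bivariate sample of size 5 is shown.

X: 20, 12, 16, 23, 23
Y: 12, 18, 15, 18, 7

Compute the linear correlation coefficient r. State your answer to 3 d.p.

n = 5, ΣX = 94, ΣY = 70, ΣX² = 1858, ΣY² = 1066, ΣXY = 1271
nΣXY − ΣXΣY = 6355 − 6580 = -225
nΣX² − (ΣX)² = 9290 − 8836 = 454; nΣY² − (ΣY)² = 5330 − 4900 = 430
r = -225 / √(454 × 430) = -225 / 441.8371 ≈ -0.509

-0.509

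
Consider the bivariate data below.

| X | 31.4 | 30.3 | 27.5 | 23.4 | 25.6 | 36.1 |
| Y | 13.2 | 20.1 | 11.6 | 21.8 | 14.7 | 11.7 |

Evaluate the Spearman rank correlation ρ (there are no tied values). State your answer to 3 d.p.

Rank X: 5, 4, 3, 1, 2, 6
Rank Y: 3, 5, 1, 6, 4, 2
d = rank(X) − rank(Y): 2, -1, 2, -5, -2, 4; Σd² = 54
ρ = 1 − 6Σd² / [n(n²−1)] = 1 − 6×54 / (6×35) = 1 − 324/210 ≈ -0.543

-0.543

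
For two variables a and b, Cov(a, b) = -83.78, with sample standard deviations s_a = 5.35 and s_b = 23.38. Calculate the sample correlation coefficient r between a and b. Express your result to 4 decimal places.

r = Cov(a,b) / (s_a · s_b) = -83.78 / (5.35 × 23.38)
  = -83.78 / 125.0830 ≈ -0.6698

-0.6698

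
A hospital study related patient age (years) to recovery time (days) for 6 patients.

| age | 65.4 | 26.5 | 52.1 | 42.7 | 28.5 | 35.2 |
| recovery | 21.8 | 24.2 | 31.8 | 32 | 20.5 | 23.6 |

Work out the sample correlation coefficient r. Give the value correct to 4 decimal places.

0.2197

n = 6, Σx = 250.4, Σy = 153.9, Σx² = 11568.4, Σy² = 4073.33, Σxy = 6505.17
nΣxy − ΣxΣy = 39031.02 − 38536.56 = 494.46
nΣx² − (Σx)² = 69410.4 − 62700.16 = 6710.24; nΣy² − (Σy)² = 24439.98 − 23685.21 = 754.77
r = 494.46 / √(6710.24 × 754.77) = 494.46 / 2250.4861 ≈ 0.2197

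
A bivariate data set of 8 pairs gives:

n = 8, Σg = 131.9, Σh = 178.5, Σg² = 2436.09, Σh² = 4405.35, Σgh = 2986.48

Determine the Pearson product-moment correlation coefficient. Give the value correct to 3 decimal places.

0.131

r = (nΣgh − ΣgΣh) / √[(nΣg² − (Σg)²)(nΣh² − (Σh)²)]
Numerator: 8×2986.48 − 131.9×178.5 = 347.69
Denominator: √[(19488.72 − 17397.61)(35242.8 − 31862.25)] = √[2091.11 × 3380.55] = 2658.7783
r = 347.69 / 2658.7783 ≈ 0.131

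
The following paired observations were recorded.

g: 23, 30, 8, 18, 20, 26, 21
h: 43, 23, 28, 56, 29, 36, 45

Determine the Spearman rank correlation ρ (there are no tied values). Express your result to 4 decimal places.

Rank g: 5, 7, 1, 2, 3, 6, 4
Rank h: 5, 1, 2, 7, 3, 4, 6
d = rank(g) − rank(h): 0, 6, -1, -5, 0, 2, -2; Σd² = 70
ρ = 1 − 6Σd² / [n(n²−1)] = 1 − 6×70 / (7×48) = 1 − 420/336 ≈ -0.2500

-0.2500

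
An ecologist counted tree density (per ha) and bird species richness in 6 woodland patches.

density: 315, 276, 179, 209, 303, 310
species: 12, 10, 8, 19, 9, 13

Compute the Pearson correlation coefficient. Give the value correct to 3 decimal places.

-0.121

n = 6, Σx = 1592, Σy = 71, Σx² = 439032, Σy² = 919, Σxy = 18700
nΣxy − ΣxΣy = 112200 − 113032 = -832
nΣx² − (Σx)² = 2634192 − 2534464 = 99728; nΣy² − (Σy)² = 5514 − 5041 = 473
r = -832 / √(99728 × 473) = -832 / 6868.1398 ≈ -0.121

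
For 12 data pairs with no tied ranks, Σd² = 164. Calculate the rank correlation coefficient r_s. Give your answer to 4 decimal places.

ρ = 1 − 6Σd² / [n(n²−1)] = 1 − 6×164 / (12×143)
  = 1 − 984/1716 = 1 − 0.57343 ≈ 0.4266

0.4266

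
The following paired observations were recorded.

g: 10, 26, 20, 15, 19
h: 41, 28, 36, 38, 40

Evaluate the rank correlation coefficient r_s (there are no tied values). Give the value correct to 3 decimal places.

-0.900

Rank g: 1, 5, 4, 2, 3
Rank h: 5, 1, 2, 3, 4
d = rank(g) − rank(h): -4, 4, 2, -1, -1; Σd² = 38
ρ = 1 − 6Σd² / [n(n²−1)] = 1 − 6×38 / (5×24) = 1 − 228/120 ≈ -0.900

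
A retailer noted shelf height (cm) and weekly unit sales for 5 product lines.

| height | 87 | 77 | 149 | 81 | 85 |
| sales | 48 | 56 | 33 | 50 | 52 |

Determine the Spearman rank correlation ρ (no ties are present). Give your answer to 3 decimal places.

Rank height: 4, 1, 5, 2, 3
Rank sales: 2, 5, 1, 3, 4
d = rank(height) − rank(sales): 2, -4, 4, -1, -1; Σd² = 38
ρ = 1 − 6Σd² / [n(n²−1)] = 1 − 6×38 / (5×24) = 1 − 228/120 ≈ -0.900

-0.900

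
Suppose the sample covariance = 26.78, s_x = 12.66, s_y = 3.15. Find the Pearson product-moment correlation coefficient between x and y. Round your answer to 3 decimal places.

r = Cov(x,y) / (s_x · s_y) = 26.78 / (12.66 × 3.15)
  = 26.78 / 39.8790 ≈ 0.672

0.672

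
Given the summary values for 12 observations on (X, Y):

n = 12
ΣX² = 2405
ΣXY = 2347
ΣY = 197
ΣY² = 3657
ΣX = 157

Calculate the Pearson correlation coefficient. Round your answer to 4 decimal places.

r = (nΣXY − ΣXΣY) / √[(nΣX² − (ΣX)²)(nΣY² − (ΣY)²)]
Numerator: 12×2347 − 157×197 = -2765
Denominator: √[(28860 − 24649)(43884 − 38809)] = √[4211 × 5075] = 4622.8590
r = -2765 / 4622.8590 ≈ -0.5981

-0.5981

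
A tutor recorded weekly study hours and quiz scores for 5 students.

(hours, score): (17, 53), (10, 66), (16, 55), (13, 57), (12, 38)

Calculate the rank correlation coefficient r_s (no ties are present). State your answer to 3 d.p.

-0.400

Rank hours: 5, 1, 4, 3, 2
Rank score: 2, 5, 3, 4, 1
d = rank(hours) − rank(score): 3, -4, 1, -1, 1; Σd² = 28
ρ = 1 − 6Σd² / [n(n²−1)] = 1 − 6×28 / (5×24) = 1 − 168/120 ≈ -0.400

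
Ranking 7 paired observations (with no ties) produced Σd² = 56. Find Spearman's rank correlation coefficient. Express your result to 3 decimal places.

0.000

ρ = 1 − 6Σd² / [n(n²−1)] = 1 − 6×56 / (7×48)
  = 1 − 336/336 = 1 − 1.0000 ≈ 0.000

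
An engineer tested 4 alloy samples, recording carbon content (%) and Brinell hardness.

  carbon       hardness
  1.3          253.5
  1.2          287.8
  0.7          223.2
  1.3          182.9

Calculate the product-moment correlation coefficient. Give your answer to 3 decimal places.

n = 4, Σx = 4.5, Σy = 947.4, Σx² = 5.31, Σy² = 230361.74, Σxy = 1068.92
nΣxy − ΣxΣy = 4275.68 − 4263.3 = 12.38
nΣx² − (Σx)² = 21.24 − 20.25 = 0.99; nΣy² − (Σy)² = 921446.96 − 897566.76 = 23880.2
r = 12.38 / √(0.99 × 23880.2) = 12.38 / 153.7576 ≈ 0.081

0.081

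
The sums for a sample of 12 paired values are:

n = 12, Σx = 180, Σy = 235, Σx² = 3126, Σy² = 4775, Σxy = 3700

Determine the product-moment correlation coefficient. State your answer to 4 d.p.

0.6448

r = (nΣxy − ΣxΣy) / √[(nΣx² − (Σx)²)(nΣy² − (Σy)²)]
Numerator: 12×3700 − 180×235 = 2100
Denominator: √[(37512 − 32400)(57300 − 55225)] = √[5112 × 2075] = 3256.9004
r = 2100 / 3256.9004 ≈ 0.6448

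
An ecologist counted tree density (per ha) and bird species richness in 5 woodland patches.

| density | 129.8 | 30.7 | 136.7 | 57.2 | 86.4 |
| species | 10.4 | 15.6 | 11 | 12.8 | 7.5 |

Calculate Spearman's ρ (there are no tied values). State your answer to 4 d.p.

Rank density: 4, 1, 5, 2, 3
Rank species: 2, 5, 3, 4, 1
d = rank(density) − rank(species): 2, -4, 2, -2, 2; Σd² = 32
ρ = 1 − 6Σd² / [n(n²−1)] = 1 − 6×32 / (5×24) = 1 − 192/120 ≈ -0.6000

-0.6000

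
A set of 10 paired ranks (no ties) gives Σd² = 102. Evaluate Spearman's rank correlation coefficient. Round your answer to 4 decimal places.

ρ = 1 − 6Σd² / [n(n²−1)] = 1 − 6×102 / (10×99)
  = 1 − 612/990 = 1 − 0.61818 ≈ 0.3818

0.3818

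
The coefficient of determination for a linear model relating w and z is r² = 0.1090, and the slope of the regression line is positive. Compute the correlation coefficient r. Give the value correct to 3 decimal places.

|r| = √0.1090 = 0.330
The association is positive, so r = 0.330.

0.330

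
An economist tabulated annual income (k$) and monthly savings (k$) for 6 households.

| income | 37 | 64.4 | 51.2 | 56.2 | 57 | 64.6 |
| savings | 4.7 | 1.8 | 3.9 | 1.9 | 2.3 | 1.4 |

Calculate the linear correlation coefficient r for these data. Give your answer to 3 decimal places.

-0.935

n = 6, Σx = 330.4, Σy = 16, Σx² = 18718.4, Σy² = 51.4, Σxy = 817.82
nΣxy − ΣxΣy = 4906.92 − 5286.4 = -379.48
nΣx² − (Σx)² = 112310.4 − 109164.16 = 3146.24; nΣy² − (Σy)² = 308.4 − 256 = 52.4
r = -379.48 / √(3146.24 × 52.4) = -379.48 / 406.0332 ≈ -0.935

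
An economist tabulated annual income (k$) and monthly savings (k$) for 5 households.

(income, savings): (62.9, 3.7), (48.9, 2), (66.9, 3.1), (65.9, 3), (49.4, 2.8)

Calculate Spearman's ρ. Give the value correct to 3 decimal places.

Rank income: 3, 1, 5, 4, 2
Rank savings: 5, 1, 4, 3, 2
d = rank(income) − rank(savings): -2, 0, 1, 1, 0; Σd² = 6
ρ = 1 − 6Σd² / [n(n²−1)] = 1 − 6×6 / (5×24) = 1 − 36/120 ≈ 0.700

0.700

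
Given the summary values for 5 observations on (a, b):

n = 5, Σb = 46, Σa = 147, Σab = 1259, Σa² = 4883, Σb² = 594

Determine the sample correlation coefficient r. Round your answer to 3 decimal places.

-0.302

r = (nΣab − ΣaΣb) / √[(nΣa² − (Σa)²)(nΣb² − (Σb)²)]
Numerator: 5×1259 − 147×46 = -467
Denominator: √[(24415 − 21609)(2970 − 2116)] = √[2806 × 854] = 1548.0065
r = -467 / 1548.0065 ≈ -0.302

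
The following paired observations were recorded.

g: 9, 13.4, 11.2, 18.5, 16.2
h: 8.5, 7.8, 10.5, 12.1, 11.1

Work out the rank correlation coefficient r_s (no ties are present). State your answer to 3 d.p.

Rank g: 1, 3, 2, 5, 4
Rank h: 2, 1, 3, 5, 4
d = rank(g) − rank(h): -1, 2, -1, 0, 0; Σd² = 6
ρ = 1 − 6Σd² / [n(n²−1)] = 1 − 6×6 / (5×24) = 1 − 36/120 ≈ 0.700

0.700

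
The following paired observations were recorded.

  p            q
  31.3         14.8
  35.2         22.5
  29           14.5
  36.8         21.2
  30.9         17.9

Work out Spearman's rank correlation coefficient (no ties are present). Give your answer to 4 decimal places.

Rank p: 3, 4, 1, 5, 2
Rank q: 2, 5, 1, 4, 3
d = rank(p) − rank(q): 1, -1, 0, 1, -1; Σd² = 4
ρ = 1 − 6Σd² / [n(n²−1)] = 1 − 6×4 / (5×24) = 1 − 24/120 ≈ 0.8000

0.8000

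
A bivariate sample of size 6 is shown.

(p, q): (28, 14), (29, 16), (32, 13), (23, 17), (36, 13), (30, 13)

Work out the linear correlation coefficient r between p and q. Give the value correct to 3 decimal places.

n = 6, Σp = 178, Σq = 86, Σp² = 5374, Σq² = 1248, Σpq = 2521
nΣpq − ΣpΣq = 15126 − 15308 = -182
nΣp² − (Σp)² = 32244 − 31684 = 560; nΣq² − (Σq)² = 7488 − 7396 = 92
r = -182 / √(560 × 92) = -182 / 226.9802 ≈ -0.802

-0.802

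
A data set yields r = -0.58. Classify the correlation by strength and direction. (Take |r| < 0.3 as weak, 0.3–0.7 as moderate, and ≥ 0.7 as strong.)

moderate negative

r = -0.58 < 0 so the relationship is negative.
|r| = 0.58, which falls in the moderate range.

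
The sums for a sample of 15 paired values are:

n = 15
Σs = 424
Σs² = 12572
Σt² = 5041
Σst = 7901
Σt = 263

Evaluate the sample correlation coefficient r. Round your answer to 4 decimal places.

0.9296

r = (nΣst − ΣsΣt) / √[(nΣs² − (Σs)²)(nΣt² − (Σt)²)]
Numerator: 15×7901 − 424×263 = 7003
Denominator: √[(188580 − 179776)(75615 − 69169)] = √[8804 × 6446] = 7533.2983
r = 7003 / 7533.2983 ≈ 0.9296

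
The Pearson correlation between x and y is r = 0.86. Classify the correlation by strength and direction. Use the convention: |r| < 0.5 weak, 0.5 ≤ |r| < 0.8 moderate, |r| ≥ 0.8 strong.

strong positive

r = 0.86 > 0 so the relationship is positive.
|r| = 0.86, which falls in the strong range.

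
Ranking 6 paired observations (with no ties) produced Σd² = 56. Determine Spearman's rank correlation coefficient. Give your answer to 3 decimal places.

-0.600

ρ = 1 − 6Σd² / [n(n²−1)] = 1 − 6×56 / (6×35)
  = 1 − 336/210 = 1 − 1.6000 ≈ -0.600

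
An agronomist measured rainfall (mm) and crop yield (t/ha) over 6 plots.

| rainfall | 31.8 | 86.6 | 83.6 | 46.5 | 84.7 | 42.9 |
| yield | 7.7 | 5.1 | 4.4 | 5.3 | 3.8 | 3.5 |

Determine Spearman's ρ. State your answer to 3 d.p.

-0.257

Rank rainfall: 1, 6, 4, 3, 5, 2
Rank yield: 6, 4, 3, 5, 2, 1
d = rank(rainfall) − rank(yield): -5, 2, 1, -2, 3, 1; Σd² = 44
ρ = 1 − 6Σd² / [n(n²−1)] = 1 − 6×44 / (6×35) = 1 − 264/210 ≈ -0.257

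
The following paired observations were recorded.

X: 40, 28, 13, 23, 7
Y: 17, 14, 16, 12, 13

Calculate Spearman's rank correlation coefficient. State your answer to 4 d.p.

Rank X: 5, 4, 2, 3, 1
Rank Y: 5, 3, 4, 1, 2
d = rank(X) − rank(Y): 0, 1, -2, 2, -1; Σd² = 10
ρ = 1 − 6Σd² / [n(n²−1)] = 1 − 6×10 / (5×24) = 1 − 60/120 ≈ 0.5000

0.5000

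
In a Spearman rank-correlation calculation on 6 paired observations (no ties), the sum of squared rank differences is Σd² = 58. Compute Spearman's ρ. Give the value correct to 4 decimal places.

-0.6571

ρ = 1 − 6Σd² / [n(n²−1)] = 1 − 6×58 / (6×35)
  = 1 − 348/210 = 1 − 1.65714 ≈ -0.6571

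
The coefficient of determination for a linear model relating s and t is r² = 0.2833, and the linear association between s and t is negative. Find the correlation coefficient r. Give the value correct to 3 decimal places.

|r| = √0.2833 = 0.532
The association is negative, so r = −0.532.

-0.532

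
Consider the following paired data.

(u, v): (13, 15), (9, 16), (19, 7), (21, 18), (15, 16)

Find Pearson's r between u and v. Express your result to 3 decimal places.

-0.230

n = 5, Σu = 77, Σv = 72, Σu² = 1277, Σv² = 1110, Σuv = 1090
nΣuv − ΣuΣv = 5450 − 5544 = -94
nΣu² − (Σu)² = 6385 − 5929 = 456; nΣv² − (Σv)² = 5550 − 5184 = 366
r = -94 / √(456 × 366) = -94 / 408.5291 ≈ -0.230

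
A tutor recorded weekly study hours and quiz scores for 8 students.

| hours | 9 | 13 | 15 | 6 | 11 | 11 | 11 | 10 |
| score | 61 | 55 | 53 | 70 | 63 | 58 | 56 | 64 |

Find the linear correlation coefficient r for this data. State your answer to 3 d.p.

n = 8, Σx = 86, Σy = 480, Σx² = 974, Σy² = 29020, Σxy = 5066
nΣxy − ΣxΣy = 40528 − 41280 = -752
nΣx² − (Σx)² = 7792 − 7396 = 396; nΣy² − (Σy)² = 232160 − 230400 = 1760
r = -752 / √(396 × 1760) = -752 / 834.8413 ≈ -0.901

-0.901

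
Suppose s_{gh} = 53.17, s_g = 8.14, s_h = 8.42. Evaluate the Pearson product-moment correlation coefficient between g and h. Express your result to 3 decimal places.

0.776

r = Cov(g,h) / (s_g · s_h) = 53.17 / (8.14 × 8.42)
  = 53.17 / 68.5388 ≈ 0.776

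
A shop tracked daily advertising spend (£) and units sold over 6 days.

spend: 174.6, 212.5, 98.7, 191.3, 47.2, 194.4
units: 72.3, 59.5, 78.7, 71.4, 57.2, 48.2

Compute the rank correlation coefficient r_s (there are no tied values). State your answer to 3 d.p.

Rank spend: 3, 6, 2, 4, 1, 5
Rank units: 5, 3, 6, 4, 2, 1
d = rank(spend) − rank(units): -2, 3, -4, 0, -1, 4; Σd² = 46
ρ = 1 − 6Σd² / [n(n²−1)] = 1 − 6×46 / (6×35) = 1 − 276/210 ≈ -0.314

-0.314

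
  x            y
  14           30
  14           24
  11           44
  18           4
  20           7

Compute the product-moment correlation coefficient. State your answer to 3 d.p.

-0.954

n = 5, Σx = 77, Σy = 109, Σx² = 1237, Σy² = 3477, Σxy = 1452
nΣxy − ΣxΣy = 7260 − 8393 = -1133
nΣx² − (Σx)² = 6185 − 5929 = 256; nΣy² − (Σy)² = 17385 − 11881 = 5504
r = -1133 / √(256 × 5504) = -1133 / 1187.0232 ≈ -0.954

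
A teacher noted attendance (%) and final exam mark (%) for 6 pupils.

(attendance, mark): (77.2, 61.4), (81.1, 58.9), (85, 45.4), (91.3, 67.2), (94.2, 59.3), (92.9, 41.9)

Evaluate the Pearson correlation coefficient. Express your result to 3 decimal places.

-0.177

n = 6, Σx = 521.7, Σy = 334.1, Σx² = 45601.79, Σy² = 19088.27, Σxy = 28989.8
nΣxy − ΣxΣy = 173938.8 − 174299.97 = -361.17
nΣx² − (Σx)² = 273610.74 − 272170.89 = 1439.85; nΣy² − (Σy)² = 114529.62 − 111622.81 = 2906.81
r = -361.17 / √(1439.85 × 2906.81) = -361.17 / 2045.8178 ≈ -0.177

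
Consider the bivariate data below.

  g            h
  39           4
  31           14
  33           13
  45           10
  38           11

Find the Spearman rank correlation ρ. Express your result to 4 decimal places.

Rank g: 4, 1, 2, 5, 3
Rank h: 1, 5, 4, 2, 3
d = rank(g) − rank(h): 3, -4, -2, 3, 0; Σd² = 38
ρ = 1 − 6Σd² / [n(n²−1)] = 1 − 6×38 / (5×24) = 1 − 228/120 ≈ -0.9000

-0.9000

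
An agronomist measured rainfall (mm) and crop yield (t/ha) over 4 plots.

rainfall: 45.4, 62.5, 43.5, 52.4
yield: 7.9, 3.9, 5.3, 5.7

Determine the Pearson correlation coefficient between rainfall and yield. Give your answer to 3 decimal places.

-0.702

n = 4, Σx = 203.8, Σy = 22.8, Σx² = 10605.42, Σy² = 138.2, Σxy = 1131.64
nΣxy − ΣxΣy = 4526.56 − 4646.64 = -120.08
nΣx² − (Σx)² = 42421.68 − 41534.44 = 887.24; nΣy² − (Σy)² = 552.8 − 519.84 = 32.96
r = -120.08 / √(887.24 × 32.96) = -120.08 / 171.0071 ≈ -0.702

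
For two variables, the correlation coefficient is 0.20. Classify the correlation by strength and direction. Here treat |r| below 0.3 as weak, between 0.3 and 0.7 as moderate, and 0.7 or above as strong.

weak positive

r = 0.20 > 0 so the relationship is positive.
|r| = 0.20, which falls in the weak range.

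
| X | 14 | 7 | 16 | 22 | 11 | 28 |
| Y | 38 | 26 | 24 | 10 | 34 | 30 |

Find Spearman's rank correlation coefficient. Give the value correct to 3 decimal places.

-0.314

Rank X: 3, 1, 4, 5, 2, 6
Rank Y: 6, 3, 2, 1, 5, 4
d = rank(X) − rank(Y): -3, -2, 2, 4, -3, 2; Σd² = 46
ρ = 1 − 6Σd² / [n(n²−1)] = 1 − 6×46 / (6×35) = 1 − 276/210 ≈ -0.314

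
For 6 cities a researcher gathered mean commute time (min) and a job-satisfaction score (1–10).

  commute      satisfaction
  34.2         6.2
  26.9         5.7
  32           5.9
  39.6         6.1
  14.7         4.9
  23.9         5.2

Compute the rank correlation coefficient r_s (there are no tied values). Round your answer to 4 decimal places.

Rank commute: 5, 3, 4, 6, 1, 2
Rank satisfaction: 6, 3, 4, 5, 1, 2
d = rank(commute) − rank(satisfaction): -1, 0, 0, 1, 0, 0; Σd² = 2
ρ = 1 − 6Σd² / [n(n²−1)] = 1 − 6×2 / (6×35) = 1 − 12/210 ≈ 0.9429

0.9429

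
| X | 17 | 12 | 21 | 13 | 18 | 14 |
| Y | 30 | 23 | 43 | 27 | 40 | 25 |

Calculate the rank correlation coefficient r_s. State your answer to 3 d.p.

Rank X: 4, 1, 6, 2, 5, 3
Rank Y: 4, 1, 6, 3, 5, 2
d = rank(X) − rank(Y): 0, 0, 0, -1, 0, 1; Σd² = 2
ρ = 1 − 6Σd² / [n(n²−1)] = 1 − 6×2 / (6×35) = 1 − 12/210 ≈ 0.943

0.943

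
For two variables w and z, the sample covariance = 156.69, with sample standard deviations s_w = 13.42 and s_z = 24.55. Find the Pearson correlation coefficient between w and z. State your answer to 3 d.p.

r = Cov(w,z) / (s_w · s_z) = 156.69 / (13.42 × 24.55)
  = 156.69 / 329.4610 ≈ 0.476

0.476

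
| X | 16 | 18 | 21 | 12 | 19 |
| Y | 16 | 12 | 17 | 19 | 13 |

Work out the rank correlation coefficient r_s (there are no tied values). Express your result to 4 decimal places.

-0.3000

Rank X: 2, 3, 5, 1, 4
Rank Y: 3, 1, 4, 5, 2
d = rank(X) − rank(Y): -1, 2, 1, -4, 2; Σd² = 26
ρ = 1 − 6Σd² / [n(n²−1)] = 1 − 6×26 / (5×24) = 1 − 156/120 ≈ -0.3000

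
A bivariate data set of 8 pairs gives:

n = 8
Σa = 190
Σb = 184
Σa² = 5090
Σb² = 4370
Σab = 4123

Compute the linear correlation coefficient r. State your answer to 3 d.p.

r = (nΣab − ΣaΣb) / √[(nΣa² − (Σa)²)(nΣb² − (Σb)²)]
Numerator: 8×4123 − 190×184 = -1976
Denominator: √[(40720 − 36100)(34960 − 33856)] = √[4620 × 1104] = 2258.4242
r = -1976 / 2258.4242 ≈ -0.875

-0.875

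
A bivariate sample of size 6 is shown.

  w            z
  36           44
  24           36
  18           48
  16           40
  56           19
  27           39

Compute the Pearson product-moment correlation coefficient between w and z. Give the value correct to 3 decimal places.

n = 6, Σw = 177, Σz = 226, Σw² = 6317, Σz² = 9018, Σwz = 6069
nΣwz − ΣwΣz = 36414 − 40002 = -3588
nΣw² − (Σw)² = 37902 − 31329 = 6573; nΣz² − (Σz)² = 54108 − 51076 = 3032
r = -3588 / √(6573 × 3032) = -3588 / 4464.2285 ≈ -0.804

-0.804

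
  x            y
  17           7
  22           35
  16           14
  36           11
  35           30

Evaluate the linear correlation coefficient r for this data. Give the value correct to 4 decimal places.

n = 5, Σx = 126, Σy = 97, Σx² = 3550, Σy² = 2491, Σxy = 2559
nΣxy − ΣxΣy = 12795 − 12222 = 573
nΣx² − (Σx)² = 17750 − 15876 = 1874; nΣy² − (Σy)² = 12455 − 9409 = 3046
r = 573 / √(1874 × 3046) = 573 / 2389.1848 ≈ 0.2398

0.2398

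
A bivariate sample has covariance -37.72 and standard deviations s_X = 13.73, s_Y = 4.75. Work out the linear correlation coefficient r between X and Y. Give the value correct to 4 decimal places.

-0.5784

r = Cov(X,Y) / (s_X · s_Y) = -37.72 / (13.73 × 4.75)
  = -37.72 / 65.2175 ≈ -0.5784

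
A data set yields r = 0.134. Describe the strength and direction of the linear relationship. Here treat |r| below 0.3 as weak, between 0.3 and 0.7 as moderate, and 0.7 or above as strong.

r = 0.134 > 0 so the relationship is positive.
|r| = 0.134, which falls in the weak range.

weak positive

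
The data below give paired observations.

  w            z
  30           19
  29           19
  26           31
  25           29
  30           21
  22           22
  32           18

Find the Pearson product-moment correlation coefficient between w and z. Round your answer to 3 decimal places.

-0.593

n = 7, Σw = 194, Σz = 159, Σw² = 5450, Σz² = 3773, Σwz = 4342
nΣwz − ΣwΣz = 30394 − 30846 = -452
nΣw² − (Σw)² = 38150 − 37636 = 514; nΣz² − (Σz)² = 26411 − 25281 = 1130
r = -452 / √(514 × 1130) = -452 / 762.1155 ≈ -0.593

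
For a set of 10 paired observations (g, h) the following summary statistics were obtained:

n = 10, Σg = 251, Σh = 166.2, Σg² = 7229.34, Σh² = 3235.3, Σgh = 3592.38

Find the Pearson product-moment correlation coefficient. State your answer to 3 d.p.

-0.874

r = (nΣgh − ΣgΣh) / √[(nΣg² − (Σg)²)(nΣh² − (Σh)²)]
Numerator: 10×3592.38 − 251×166.2 = -5792.4
Denominator: √[(72293.4 − 63001)(32353 − 27622.44)] = √[9292.4 × 4730.56] = 6630.1022
r = -5792.4 / 6630.1022 ≈ -0.874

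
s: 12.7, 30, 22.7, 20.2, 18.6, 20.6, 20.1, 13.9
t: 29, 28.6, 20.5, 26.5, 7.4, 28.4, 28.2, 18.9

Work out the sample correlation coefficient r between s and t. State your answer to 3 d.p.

n = 8, Σs = 158.8, Σt = 187.5, Σs² = 3352.16, Σt² = 4795.23, Σst = 3779.16
nΣst − ΣsΣt = 30233.28 − 29775 = 458.28
nΣs² − (Σs)² = 26817.28 − 25217.44 = 1599.84; nΣt² − (Σt)² = 38361.84 − 35156.25 = 3205.59
r = 458.28 / √(1599.84 × 3205.59) = 458.28 / 2264.6040 ≈ 0.202

0.202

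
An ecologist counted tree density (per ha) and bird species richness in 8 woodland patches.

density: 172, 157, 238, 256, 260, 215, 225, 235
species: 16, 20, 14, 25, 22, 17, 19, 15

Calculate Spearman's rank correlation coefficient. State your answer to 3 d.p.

0.238

Rank density: 2, 1, 6, 7, 8, 3, 4, 5
Rank species: 3, 6, 1, 8, 7, 4, 5, 2
d = rank(density) − rank(species): -1, -5, 5, -1, 1, -1, -1, 3; Σd² = 64
ρ = 1 − 6Σd² / [n(n²−1)] = 1 − 6×64 / (8×63) = 1 − 384/504 ≈ 0.238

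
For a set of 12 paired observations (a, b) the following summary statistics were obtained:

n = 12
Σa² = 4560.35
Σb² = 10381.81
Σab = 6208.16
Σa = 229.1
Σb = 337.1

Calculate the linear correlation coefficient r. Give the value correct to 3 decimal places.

r = (nΣab − ΣaΣb) / √[(nΣa² − (Σa)²)(nΣb² − (Σb)²)]
Numerator: 12×6208.16 − 229.1×337.1 = -2731.69
Denominator: √[(54724.2 − 52486.81)(124581.72 − 113636.41)] = √[2237.39 × 10945.31] = 4948.6288
r = -2731.69 / 4948.6288 ≈ -0.552

-0.552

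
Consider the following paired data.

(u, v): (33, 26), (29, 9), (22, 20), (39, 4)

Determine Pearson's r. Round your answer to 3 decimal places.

-0.462

n = 4, Σu = 123, Σv = 59, Σu² = 3935, Σv² = 1173, Σuv = 1715
nΣuv − ΣuΣv = 6860 − 7257 = -397
nΣu² − (Σu)² = 15740 − 15129 = 611; nΣv² − (Σv)² = 4692 − 3481 = 1211
r = -397 / √(611 × 1211) = -397 / 860.1866 ≈ -0.462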